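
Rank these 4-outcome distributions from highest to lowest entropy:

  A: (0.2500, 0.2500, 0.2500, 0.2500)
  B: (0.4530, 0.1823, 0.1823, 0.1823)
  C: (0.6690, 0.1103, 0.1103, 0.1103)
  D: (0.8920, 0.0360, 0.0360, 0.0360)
A > B > C > D

Key insight: Entropy is maximized by uniform distributions and minimized by concentrated distributions.

Entropies:
  H(A) = 2.0000 bits
  H(B) = 1.8606 bits
  H(C) = 1.4406 bits
  H(D) = 0.6650 bits

Ranking: A > B > C > D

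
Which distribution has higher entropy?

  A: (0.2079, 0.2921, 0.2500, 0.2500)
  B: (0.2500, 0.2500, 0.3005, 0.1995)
A

Both distributions are close to uniform, making this a harder comparison.

H(A) = 1.9897 bits
H(B) = 1.9852 bits

The distribution closer to uniform has higher entropy.
Answer: A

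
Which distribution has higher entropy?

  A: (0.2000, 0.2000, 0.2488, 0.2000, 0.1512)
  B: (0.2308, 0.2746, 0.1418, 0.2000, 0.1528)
A

Both distributions are close to uniform, making this a harder comparison.

H(A) = 2.3046 bits
H(B) = 2.2784 bits

The distribution closer to uniform has higher entropy.
Answer: A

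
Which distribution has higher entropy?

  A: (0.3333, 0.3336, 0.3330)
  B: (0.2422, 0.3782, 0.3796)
A

Both distributions are close to uniform, making this a harder comparison.

H(A) = 1.5850 bits
H(B) = 1.5565 bits

The distribution closer to uniform has higher entropy.
Answer: A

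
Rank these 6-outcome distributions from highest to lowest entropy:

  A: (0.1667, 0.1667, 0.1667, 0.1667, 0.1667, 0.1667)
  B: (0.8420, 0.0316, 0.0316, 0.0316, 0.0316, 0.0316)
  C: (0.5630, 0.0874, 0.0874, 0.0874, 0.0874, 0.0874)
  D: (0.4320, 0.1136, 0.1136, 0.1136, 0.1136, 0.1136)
A > D > C > B

Key insight: Entropy is maximized by uniform distributions and minimized by concentrated distributions.

Entropies:
  H(A) = 2.5850 bits
  H(B) = 0.9964 bits
  H(C) = 2.0032 bits
  H(D) = 2.3055 bits

Ranking: A > D > C > B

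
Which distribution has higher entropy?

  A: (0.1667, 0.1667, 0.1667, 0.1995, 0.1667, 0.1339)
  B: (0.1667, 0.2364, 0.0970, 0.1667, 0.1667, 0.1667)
A

Both distributions are close to uniform, making this a harder comparison.

H(A) = 2.5756 bits
H(B) = 2.5416 bits

The distribution closer to uniform has higher entropy.
Answer: A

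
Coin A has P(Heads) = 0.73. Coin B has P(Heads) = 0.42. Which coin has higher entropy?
B

For binary distributions, entropy is maximized at p=0.5 and decreases as p moves toward 0 or 1.

H(A) = H(0.73) = 0.8415 bits
H(B) = H(0.42) = 0.9815 bits

Distribution B (p=0.42) is closer to uniform (p=0.5), so it has higher entropy.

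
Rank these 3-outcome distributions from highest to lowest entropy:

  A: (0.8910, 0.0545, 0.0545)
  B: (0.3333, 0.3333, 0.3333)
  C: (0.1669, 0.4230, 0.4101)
B > C > A

Key insight: Entropy is maximized by uniform distributions and minimized by concentrated distributions.

- Uniform distributions have maximum entropy log₂(3) = 1.5850 bits
- The more "peaked" or concentrated a distribution, the lower its entropy

Entropies:
  H(A) = 0.6059 bits
  H(B) = 1.5850 bits
  H(C) = 1.4835 bits

Ranking: B > C > A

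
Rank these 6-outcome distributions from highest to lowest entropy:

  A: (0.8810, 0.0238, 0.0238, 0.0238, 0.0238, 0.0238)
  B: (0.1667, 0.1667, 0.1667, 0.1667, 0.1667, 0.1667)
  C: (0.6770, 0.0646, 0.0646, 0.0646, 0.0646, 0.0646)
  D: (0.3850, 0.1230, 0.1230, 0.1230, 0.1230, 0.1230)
B > D > C > A

Key insight: Entropy is maximized by uniform distributions and minimized by concentrated distributions.

Entropies:
  H(A) = 0.8028 bits
  H(B) = 2.5850 bits
  H(C) = 1.6576 bits
  H(D) = 2.3895 bits

Ranking: B > D > C > A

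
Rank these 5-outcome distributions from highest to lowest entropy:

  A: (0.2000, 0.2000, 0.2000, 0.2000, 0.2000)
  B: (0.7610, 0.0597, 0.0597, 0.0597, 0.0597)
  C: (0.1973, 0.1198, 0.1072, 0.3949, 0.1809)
A > C > B

Key insight: Entropy is maximized by uniform distributions and minimized by concentrated distributions.

- Uniform distributions have maximum entropy log₂(5) = 2.3219 bits
- The more "peaked" or concentrated a distribution, the lower its entropy

Entropies:
  H(A) = 2.3219 bits
  H(B) = 1.2714 bits
  H(C) = 2.1496 bits

Ranking: A > C > B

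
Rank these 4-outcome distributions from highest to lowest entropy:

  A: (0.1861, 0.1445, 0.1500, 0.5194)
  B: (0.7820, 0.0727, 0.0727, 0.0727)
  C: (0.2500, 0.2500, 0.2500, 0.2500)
C > A > B

Key insight: Entropy is maximized by uniform distributions and minimized by concentrated distributions.

- Uniform distributions have maximum entropy log₂(4) = 2.0000 bits
- The more "peaked" or concentrated a distribution, the lower its entropy

Entropies:
  H(A) = 1.7561 bits
  H(B) = 1.1020 bits
  H(C) = 2.0000 bits

Ranking: C > A > B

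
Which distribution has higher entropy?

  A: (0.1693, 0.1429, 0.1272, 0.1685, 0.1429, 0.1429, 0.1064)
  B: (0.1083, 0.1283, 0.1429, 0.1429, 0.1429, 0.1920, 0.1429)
A

Both distributions are close to uniform, making this a harder comparison.

H(A) = 2.7922 bits
H(B) = 2.7887 bits

The distribution closer to uniform has higher entropy.
Answer: A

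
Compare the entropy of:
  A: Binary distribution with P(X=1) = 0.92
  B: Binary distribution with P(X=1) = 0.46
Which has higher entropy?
B

For binary distributions, entropy is maximized at p=0.5 and decreases as p moves toward 0 or 1.

H(A) = H(0.92) = 0.4022 bits
H(B) = H(0.46) = 0.9954 bits

Distribution B (p=0.46) is closer to uniform (p=0.5), so it has higher entropy.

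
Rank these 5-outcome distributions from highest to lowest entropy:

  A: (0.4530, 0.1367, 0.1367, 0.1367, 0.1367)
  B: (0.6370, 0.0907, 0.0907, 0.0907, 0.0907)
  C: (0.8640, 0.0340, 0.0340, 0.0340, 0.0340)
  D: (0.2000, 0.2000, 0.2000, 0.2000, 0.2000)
D > A > B > C

Key insight: Entropy is maximized by uniform distributions and minimized by concentrated distributions.

Entropies:
  H(A) = 2.0876 bits
  H(B) = 1.6711 bits
  H(C) = 0.8457 bits
  H(D) = 2.3219 bits

Ranking: D > A > B > C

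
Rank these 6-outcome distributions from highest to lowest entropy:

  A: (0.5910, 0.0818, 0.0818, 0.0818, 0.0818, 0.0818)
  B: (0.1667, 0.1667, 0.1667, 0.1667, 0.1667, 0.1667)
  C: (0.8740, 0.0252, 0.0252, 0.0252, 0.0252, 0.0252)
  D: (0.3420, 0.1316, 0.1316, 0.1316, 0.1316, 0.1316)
B > D > A > C

Key insight: Entropy is maximized by uniform distributions and minimized by concentrated distributions.

Entropies:
  H(A) = 1.9256 bits
  H(B) = 2.5850 bits
  H(C) = 0.8389 bits
  H(D) = 2.4545 bits

Ranking: B > D > A > C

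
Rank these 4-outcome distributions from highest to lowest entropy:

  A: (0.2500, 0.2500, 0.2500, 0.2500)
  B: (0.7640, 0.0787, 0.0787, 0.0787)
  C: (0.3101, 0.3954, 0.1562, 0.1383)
A > C > B

Key insight: Entropy is maximized by uniform distributions and minimized by concentrated distributions.

- Uniform distributions have maximum entropy log₂(4) = 2.0000 bits
- The more "peaked" or concentrated a distribution, the lower its entropy

Entropies:
  H(A) = 2.0000 bits
  H(B) = 1.1624 bits
  H(C) = 1.8662 bits

Ranking: A > C > B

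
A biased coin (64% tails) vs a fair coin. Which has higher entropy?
Fair coin

The fair coin is uniform (p=0.5), maximizing binary entropy at 1 bit. The biased coin has H(0.64) ≈ 0.943 bits — its outcome is more predictable, so its entropy is lower.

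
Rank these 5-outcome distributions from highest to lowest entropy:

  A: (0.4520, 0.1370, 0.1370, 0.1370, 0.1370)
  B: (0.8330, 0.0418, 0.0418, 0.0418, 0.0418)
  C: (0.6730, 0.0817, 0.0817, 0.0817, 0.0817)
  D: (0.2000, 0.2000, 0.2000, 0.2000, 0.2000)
D > A > C > B

Key insight: Entropy is maximized by uniform distributions and minimized by concentrated distributions.

Entropies:
  H(A) = 2.0893 bits
  H(B) = 0.9848 bits
  H(C) = 1.5658 bits
  H(D) = 2.3219 bits

Ranking: D > A > C > B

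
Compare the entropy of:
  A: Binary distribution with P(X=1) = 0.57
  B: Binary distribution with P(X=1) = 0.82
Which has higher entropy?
A

For binary distributions, entropy is maximized at p=0.5 and decreases as p moves toward 0 or 1.

H(A) = H(0.57) = 0.9858 bits
H(B) = H(0.82) = 0.6801 bits

Distribution A (p=0.57) is closer to uniform (p=0.5), so it has higher entropy.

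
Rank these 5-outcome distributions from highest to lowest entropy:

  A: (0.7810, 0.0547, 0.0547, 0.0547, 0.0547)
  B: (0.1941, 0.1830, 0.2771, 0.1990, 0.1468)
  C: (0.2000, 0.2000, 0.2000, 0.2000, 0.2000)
C > B > A

Key insight: Entropy is maximized by uniform distributions and minimized by concentrated distributions.

- Uniform distributions have maximum entropy log₂(5) = 2.3219 bits
- The more "peaked" or concentrated a distribution, the lower its entropy

Entropies:
  H(A) = 1.1963 bits
  H(B) = 2.2903 bits
  H(C) = 2.3219 bits

Ranking: C > B > A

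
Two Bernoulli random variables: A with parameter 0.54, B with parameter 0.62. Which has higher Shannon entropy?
A

For binary distributions, entropy is maximized at p=0.5 and decreases as p moves toward 0 or 1.

H(A) = H(0.54) = 0.9954 bits
H(B) = H(0.62) = 0.9580 bits

Distribution A (p=0.54) is closer to uniform (p=0.5), so it has higher entropy.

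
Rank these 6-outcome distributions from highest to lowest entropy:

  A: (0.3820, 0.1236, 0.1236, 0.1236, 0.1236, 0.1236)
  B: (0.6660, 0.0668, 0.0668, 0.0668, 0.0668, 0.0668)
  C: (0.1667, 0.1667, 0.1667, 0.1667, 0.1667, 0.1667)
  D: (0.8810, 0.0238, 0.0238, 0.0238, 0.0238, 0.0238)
C > A > B > D

Key insight: Entropy is maximized by uniform distributions and minimized by concentrated distributions.

Entropies:
  H(A) = 2.3944 bits
  H(B) = 1.6945 bits
  H(C) = 2.5850 bits
  H(D) = 0.8028 bits

Ranking: C > A > B > D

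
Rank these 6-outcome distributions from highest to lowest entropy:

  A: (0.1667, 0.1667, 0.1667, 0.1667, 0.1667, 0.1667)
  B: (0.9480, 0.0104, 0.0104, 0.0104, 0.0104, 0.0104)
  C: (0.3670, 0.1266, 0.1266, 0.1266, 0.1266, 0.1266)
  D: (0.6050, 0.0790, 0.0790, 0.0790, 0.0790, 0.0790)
A > C > D > B

Key insight: Entropy is maximized by uniform distributions and minimized by concentrated distributions.

Entropies:
  H(A) = 2.5850 bits
  H(B) = 0.4156 bits
  H(C) = 2.4181 bits
  H(D) = 1.8851 bits

Ranking: A > C > D > B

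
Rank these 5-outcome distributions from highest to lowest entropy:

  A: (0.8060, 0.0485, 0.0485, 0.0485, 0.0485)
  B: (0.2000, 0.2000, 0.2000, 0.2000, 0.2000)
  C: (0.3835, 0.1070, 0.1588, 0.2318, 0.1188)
B > C > A

Key insight: Entropy is maximized by uniform distributions and minimized by concentrated distributions.

- Uniform distributions have maximum entropy log₂(5) = 2.3219 bits
- The more "peaked" or concentrated a distribution, the lower its entropy

Entropies:
  H(A) = 1.0978 bits
  H(B) = 2.3219 bits
  H(C) = 2.1510 bits

Ranking: B > C > A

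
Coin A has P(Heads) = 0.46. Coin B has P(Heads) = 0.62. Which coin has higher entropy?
A

For binary distributions, entropy is maximized at p=0.5 and decreases as p moves toward 0 or 1.

H(A) = H(0.46) = 0.9954 bits
H(B) = H(0.62) = 0.9580 bits

Distribution A (p=0.46) is closer to uniform (p=0.5), so it has higher entropy.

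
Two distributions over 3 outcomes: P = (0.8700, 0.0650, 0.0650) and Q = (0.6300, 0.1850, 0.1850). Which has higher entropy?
Q

P is highly concentrated on one outcome (87%), making it nearly deterministic. Q spreads its mass more evenly (max 63%). The more spread-out distribution has higher entropy: H(P) ≈ 0.687 bits, H(Q) ≈ 1.321 bits.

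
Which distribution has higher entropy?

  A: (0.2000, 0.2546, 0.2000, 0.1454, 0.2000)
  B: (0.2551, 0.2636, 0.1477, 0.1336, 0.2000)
A

Both distributions are close to uniform, making this a harder comparison.

H(A) = 2.3002 bits
H(B) = 2.2697 bits

The distribution closer to uniform has higher entropy.
Answer: A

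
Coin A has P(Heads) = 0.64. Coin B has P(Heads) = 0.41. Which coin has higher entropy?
B

For binary distributions, entropy is maximized at p=0.5 and decreases as p moves toward 0 or 1.

H(A) = H(0.64) = 0.9427 bits
H(B) = H(0.41) = 0.9765 bits

Distribution B (p=0.41) is closer to uniform (p=0.5), so it has higher entropy.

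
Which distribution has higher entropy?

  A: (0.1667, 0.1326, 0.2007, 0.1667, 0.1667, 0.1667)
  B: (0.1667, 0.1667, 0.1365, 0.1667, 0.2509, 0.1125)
A

Both distributions are close to uniform, making this a harder comparison.

H(A) = 2.5749 bits
H(B) = 2.5399 bits

The distribution closer to uniform has higher entropy.
Answer: A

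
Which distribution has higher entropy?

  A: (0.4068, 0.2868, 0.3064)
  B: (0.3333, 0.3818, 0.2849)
B

Both distributions are close to uniform, making this a harder comparison.

H(A) = 1.5675 bits
H(B) = 1.5748 bits

The distribution closer to uniform has higher entropy.
Answer: B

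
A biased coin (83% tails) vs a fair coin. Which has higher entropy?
Fair coin

The fair coin is uniform (p=0.5), maximizing binary entropy at 1 bit. The biased coin has H(0.83) ≈ 0.658 bits — its outcome is more predictable, so its entropy is lower.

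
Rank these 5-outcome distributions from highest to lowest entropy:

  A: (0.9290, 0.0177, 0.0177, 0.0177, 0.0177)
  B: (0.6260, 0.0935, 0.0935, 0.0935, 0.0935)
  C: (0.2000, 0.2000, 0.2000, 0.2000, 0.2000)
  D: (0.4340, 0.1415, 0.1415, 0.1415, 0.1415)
C > D > B > A

Key insight: Entropy is maximized by uniform distributions and minimized by concentrated distributions.

Entropies:
  H(A) = 0.5116 bits
  H(B) = 1.7017 bits
  H(C) = 2.3219 bits
  H(D) = 2.1194 bits

Ranking: C > D > B > A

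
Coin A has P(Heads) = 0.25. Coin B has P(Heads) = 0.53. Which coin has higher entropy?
B

For binary distributions, entropy is maximized at p=0.5 and decreases as p moves toward 0 or 1.

H(A) = H(0.25) = 0.8113 bits
H(B) = H(0.53) = 0.9974 bits

Distribution B (p=0.53) is closer to uniform (p=0.5), so it has higher entropy.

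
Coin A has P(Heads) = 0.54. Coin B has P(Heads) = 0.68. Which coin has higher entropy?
A

For binary distributions, entropy is maximized at p=0.5 and decreases as p moves toward 0 or 1.

H(A) = H(0.54) = 0.9954 bits
H(B) = H(0.68) = 0.9044 bits

Distribution A (p=0.54) is closer to uniform (p=0.5), so it has higher entropy.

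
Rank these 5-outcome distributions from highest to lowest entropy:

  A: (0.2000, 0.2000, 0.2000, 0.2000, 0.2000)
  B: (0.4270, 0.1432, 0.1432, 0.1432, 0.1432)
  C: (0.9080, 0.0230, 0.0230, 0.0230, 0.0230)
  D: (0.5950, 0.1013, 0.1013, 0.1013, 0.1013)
A > B > D > C

Key insight: Entropy is maximized by uniform distributions and minimized by concentrated distributions.

Entropies:
  H(A) = 2.3219 bits
  H(B) = 2.1306 bits
  H(C) = 0.6271 bits
  H(D) = 1.7838 bits

Ranking: A > B > D > C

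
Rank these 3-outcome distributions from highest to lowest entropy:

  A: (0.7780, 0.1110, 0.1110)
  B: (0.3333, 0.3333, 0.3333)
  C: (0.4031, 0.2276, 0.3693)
B > C > A

Key insight: Entropy is maximized by uniform distributions and minimized by concentrated distributions.

- Uniform distributions have maximum entropy log₂(3) = 1.5850 bits
- The more "peaked" or concentrated a distribution, the lower its entropy

Entropies:
  H(A) = 0.9858 bits
  H(B) = 1.5850 bits
  H(C) = 1.5451 bits

Ranking: B > C > A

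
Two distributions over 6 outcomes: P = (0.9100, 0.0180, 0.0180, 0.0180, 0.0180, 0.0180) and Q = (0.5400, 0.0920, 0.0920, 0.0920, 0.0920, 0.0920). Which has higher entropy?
Q

P is highly concentrated on one outcome (91%), making it nearly deterministic. Q spreads its mass more evenly (max 54%). The more spread-out distribution has higher entropy: H(P) ≈ 0.645 bits, H(Q) ≈ 2.063 bits.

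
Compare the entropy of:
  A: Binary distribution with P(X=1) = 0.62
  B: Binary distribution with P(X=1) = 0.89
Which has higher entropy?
A

For binary distributions, entropy is maximized at p=0.5 and decreases as p moves toward 0 or 1.

H(A) = H(0.62) = 0.9580 bits
H(B) = H(0.89) = 0.4999 bits

Distribution A (p=0.62) is closer to uniform (p=0.5), so it has higher entropy.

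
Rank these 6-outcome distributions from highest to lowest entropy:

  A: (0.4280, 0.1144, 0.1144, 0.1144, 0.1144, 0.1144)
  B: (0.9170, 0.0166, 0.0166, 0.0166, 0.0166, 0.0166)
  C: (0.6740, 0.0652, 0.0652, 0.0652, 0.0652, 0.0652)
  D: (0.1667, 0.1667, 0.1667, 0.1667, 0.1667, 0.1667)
D > A > C > B

Key insight: Entropy is maximized by uniform distributions and minimized by concentrated distributions.

Entropies:
  H(A) = 2.3131 bits
  H(B) = 0.6054 bits
  H(C) = 1.6677 bits
  H(D) = 2.5850 bits

Ranking: D > A > C > B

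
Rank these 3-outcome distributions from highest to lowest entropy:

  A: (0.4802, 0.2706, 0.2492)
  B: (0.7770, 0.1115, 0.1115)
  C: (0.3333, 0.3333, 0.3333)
C > A > B

Key insight: Entropy is maximized by uniform distributions and minimized by concentrated distributions.

- Uniform distributions have maximum entropy log₂(3) = 1.5850 bits
- The more "peaked" or concentrated a distribution, the lower its entropy

Entropies:
  H(A) = 1.5180 bits
  H(B) = 0.9886 bits
  H(C) = 1.5850 bits

Ranking: C > A > B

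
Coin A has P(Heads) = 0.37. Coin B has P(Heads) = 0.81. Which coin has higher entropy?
A

For binary distributions, entropy is maximized at p=0.5 and decreases as p moves toward 0 or 1.

H(A) = H(0.37) = 0.9507 bits
H(B) = H(0.81) = 0.7015 bits

Distribution A (p=0.37) is closer to uniform (p=0.5), so it has higher entropy.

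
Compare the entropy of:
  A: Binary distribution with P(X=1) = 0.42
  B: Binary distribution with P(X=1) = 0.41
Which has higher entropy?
A

For binary distributions, entropy is maximized at p=0.5 and decreases as p moves toward 0 or 1.

H(A) = H(0.42) = 0.9815 bits
H(B) = H(0.41) = 0.9765 bits

Distribution A (p=0.42) is closer to uniform (p=0.5), so it has higher entropy.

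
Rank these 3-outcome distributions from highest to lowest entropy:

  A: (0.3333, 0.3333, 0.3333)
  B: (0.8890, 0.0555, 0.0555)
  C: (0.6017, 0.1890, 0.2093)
A > C > B

Key insight: Entropy is maximized by uniform distributions and minimized by concentrated distributions.

- Uniform distributions have maximum entropy log₂(3) = 1.5850 bits
- The more "peaked" or concentrated a distribution, the lower its entropy

Entropies:
  H(A) = 1.5850 bits
  H(B) = 0.6139 bits
  H(C) = 1.3675 bits

Ranking: A > C > B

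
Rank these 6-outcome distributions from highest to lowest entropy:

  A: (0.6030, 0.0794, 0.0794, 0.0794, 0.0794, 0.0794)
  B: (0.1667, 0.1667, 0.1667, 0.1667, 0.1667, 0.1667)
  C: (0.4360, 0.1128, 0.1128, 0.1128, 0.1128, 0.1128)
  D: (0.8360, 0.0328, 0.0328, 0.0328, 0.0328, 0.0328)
B > C > A > D

Key insight: Entropy is maximized by uniform distributions and minimized by concentrated distributions.

Entropies:
  H(A) = 1.8910 bits
  H(B) = 2.5850 bits
  H(C) = 2.2977 bits
  H(D) = 1.0246 bits

Ranking: B > C > A > D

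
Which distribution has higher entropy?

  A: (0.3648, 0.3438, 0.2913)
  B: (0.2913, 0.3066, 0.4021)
A

Both distributions are close to uniform, making this a harder comparison.

H(A) = 1.5787 bits
H(B) = 1.5698 bits

The distribution closer to uniform has higher entropy.
Answer: A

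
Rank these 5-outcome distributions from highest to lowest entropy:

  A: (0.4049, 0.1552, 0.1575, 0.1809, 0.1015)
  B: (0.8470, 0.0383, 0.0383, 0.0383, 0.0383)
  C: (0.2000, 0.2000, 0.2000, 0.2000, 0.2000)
C > A > B

Key insight: Entropy is maximized by uniform distributions and minimized by concentrated distributions.

- Uniform distributions have maximum entropy log₂(5) = 2.3219 bits
- The more "peaked" or concentrated a distribution, the lower its entropy

Entropies:
  H(A) = 2.1466 bits
  H(B) = 0.9233 bits
  H(C) = 2.3219 bits

Ranking: C > A > B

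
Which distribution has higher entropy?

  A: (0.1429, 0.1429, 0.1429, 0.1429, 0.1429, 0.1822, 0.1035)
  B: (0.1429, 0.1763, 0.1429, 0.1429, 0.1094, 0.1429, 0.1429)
B

Both distributions are close to uniform, making this a harder comparison.

H(A) = 2.7915 bits
H(B) = 2.7960 bits

The distribution closer to uniform has higher entropy.
Answer: B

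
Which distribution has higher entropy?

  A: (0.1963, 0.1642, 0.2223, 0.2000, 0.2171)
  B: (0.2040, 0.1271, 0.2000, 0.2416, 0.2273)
A

Both distributions are close to uniform, making this a harder comparison.

H(A) = 2.3142 bits
H(B) = 2.2914 bits

The distribution closer to uniform has higher entropy.
Answer: A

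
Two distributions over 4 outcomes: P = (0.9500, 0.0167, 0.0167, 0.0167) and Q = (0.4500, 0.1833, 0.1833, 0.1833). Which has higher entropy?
Q

P is highly concentrated on one outcome (95%), making it nearly deterministic. Q spreads its mass more evenly (max 45%). The more spread-out distribution has higher entropy: H(P) ≈ 0.366 bits, H(Q) ≈ 1.865 bits.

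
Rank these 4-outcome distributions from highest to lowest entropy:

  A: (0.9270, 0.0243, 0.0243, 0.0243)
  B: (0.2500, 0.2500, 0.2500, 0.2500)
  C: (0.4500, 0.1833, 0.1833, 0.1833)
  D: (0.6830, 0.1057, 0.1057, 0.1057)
B > C > D > A

Key insight: Entropy is maximized by uniform distributions and minimized by concentrated distributions.

Entropies:
  H(A) = 0.4927 bits
  H(B) = 2.0000 bits
  H(C) = 1.8645 bits
  H(D) = 1.4035 bits

Ranking: B > C > D > A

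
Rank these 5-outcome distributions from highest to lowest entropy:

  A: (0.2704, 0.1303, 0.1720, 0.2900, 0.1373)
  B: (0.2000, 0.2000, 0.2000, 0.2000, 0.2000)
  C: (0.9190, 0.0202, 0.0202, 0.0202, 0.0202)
B > A > C

Key insight: Entropy is maximized by uniform distributions and minimized by concentrated distributions.

- Uniform distributions have maximum entropy log₂(5) = 2.3219 bits
- The more "peaked" or concentrated a distribution, the lower its entropy

Entropies:
  H(A) = 2.2413 bits
  H(B) = 2.3219 bits
  H(C) = 0.5677 bits

Ranking: B > A > C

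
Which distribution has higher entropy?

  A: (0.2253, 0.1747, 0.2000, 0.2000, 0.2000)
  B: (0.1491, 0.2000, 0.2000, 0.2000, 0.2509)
A

Both distributions are close to uniform, making this a harder comparison.

H(A) = 2.3173 bits
H(B) = 2.3030 bits

The distribution closer to uniform has higher entropy.
Answer: A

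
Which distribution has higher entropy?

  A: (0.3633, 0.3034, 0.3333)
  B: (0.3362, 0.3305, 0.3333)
B

Both distributions are close to uniform, making this a harder comparison.

H(A) = 1.5811 bits
H(B) = 1.5849 bits

The distribution closer to uniform has higher entropy.
Answer: B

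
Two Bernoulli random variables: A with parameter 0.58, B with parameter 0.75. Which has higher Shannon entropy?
A

For binary distributions, entropy is maximized at p=0.5 and decreases as p moves toward 0 or 1.

H(A) = H(0.58) = 0.9815 bits
H(B) = H(0.75) = 0.8113 bits

Distribution A (p=0.58) is closer to uniform (p=0.5), so it has higher entropy.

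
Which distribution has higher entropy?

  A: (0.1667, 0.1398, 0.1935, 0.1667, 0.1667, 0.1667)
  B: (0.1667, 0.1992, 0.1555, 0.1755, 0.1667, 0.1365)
A

Both distributions are close to uniform, making this a harder comparison.

H(A) = 2.5787 bits
H(B) = 2.5756 bits

The distribution closer to uniform has higher entropy.
Answer: A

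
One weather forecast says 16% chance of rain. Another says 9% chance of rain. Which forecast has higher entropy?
16% forecast

Treat each forecast as a Bernoulli distribution. Binary entropy is maximized at p=0.5 and falls off symmetrically toward 0 or 1. The 16% forecast is closer to 50%, so it is more uncertain. H(16%) ≈ 0.634 bits, H(9%) ≈ 0.436 bits.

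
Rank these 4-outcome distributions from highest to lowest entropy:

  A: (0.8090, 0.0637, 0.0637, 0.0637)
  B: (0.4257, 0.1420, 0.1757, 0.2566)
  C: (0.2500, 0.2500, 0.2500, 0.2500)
C > B > A

Key insight: Entropy is maximized by uniform distributions and minimized by concentrated distributions.

- Uniform distributions have maximum entropy log₂(4) = 2.0000 bits
- The more "peaked" or concentrated a distribution, the lower its entropy

Entropies:
  H(A) = 1.0063 bits
  H(B) = 1.8688 bits
  H(C) = 2.0000 bits

Ranking: C > B > A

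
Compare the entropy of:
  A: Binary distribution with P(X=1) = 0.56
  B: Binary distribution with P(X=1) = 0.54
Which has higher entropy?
B

For binary distributions, entropy is maximized at p=0.5 and decreases as p moves toward 0 or 1.

H(A) = H(0.56) = 0.9896 bits
H(B) = H(0.54) = 0.9954 bits

Distribution B (p=0.54) is closer to uniform (p=0.5), so it has higher entropy.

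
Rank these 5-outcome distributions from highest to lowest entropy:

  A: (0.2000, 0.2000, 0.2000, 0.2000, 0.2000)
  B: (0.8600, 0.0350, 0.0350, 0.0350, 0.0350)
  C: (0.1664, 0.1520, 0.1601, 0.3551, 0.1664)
A > C > B

Key insight: Entropy is maximized by uniform distributions and minimized by concentrated distributions.

- Uniform distributions have maximum entropy log₂(5) = 2.3219 bits
- The more "peaked" or concentrated a distribution, the lower its entropy

Entropies:
  H(A) = 2.3219 bits
  H(B) = 0.8642 bits
  H(C) = 2.2277 bits

Ranking: A > C > B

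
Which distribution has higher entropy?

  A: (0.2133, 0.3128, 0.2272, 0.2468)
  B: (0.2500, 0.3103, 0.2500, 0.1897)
A

Both distributions are close to uniform, making this a harder comparison.

H(A) = 1.9838 bits
H(B) = 1.9788 bits

The distribution closer to uniform has higher entropy.
Answer: A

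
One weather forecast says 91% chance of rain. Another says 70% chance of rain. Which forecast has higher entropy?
70% forecast

Treat each forecast as a Bernoulli distribution. Binary entropy is maximized at p=0.5 and falls off symmetrically toward 0 or 1. The 70% forecast is closer to 50%, so it is more uncertain. H(91%) ≈ 0.436 bits, H(70%) ≈ 0.881 bits.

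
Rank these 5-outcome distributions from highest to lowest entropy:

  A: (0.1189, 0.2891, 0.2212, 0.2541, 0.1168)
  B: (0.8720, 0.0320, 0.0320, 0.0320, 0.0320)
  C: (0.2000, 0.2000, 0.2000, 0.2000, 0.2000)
C > A > B

Key insight: Entropy is maximized by uniform distributions and minimized by concentrated distributions.

- Uniform distributions have maximum entropy log₂(5) = 2.3219 bits
- The more "peaked" or concentrated a distribution, the lower its entropy

Entropies:
  H(A) = 2.2283 bits
  H(B) = 0.8079 bits
  H(C) = 2.3219 bits

Ranking: C > A > B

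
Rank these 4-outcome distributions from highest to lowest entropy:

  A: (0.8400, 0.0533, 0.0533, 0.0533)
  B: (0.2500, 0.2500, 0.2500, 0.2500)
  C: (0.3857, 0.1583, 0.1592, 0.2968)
B > C > A

Key insight: Entropy is maximized by uniform distributions and minimized by concentrated distributions.

- Uniform distributions have maximum entropy log₂(4) = 2.0000 bits
- The more "peaked" or concentrated a distribution, the lower its entropy

Entropies:
  H(A) = 0.8879 bits
  H(B) = 2.0000 bits
  H(C) = 1.8933 bits

Ranking: B > C > A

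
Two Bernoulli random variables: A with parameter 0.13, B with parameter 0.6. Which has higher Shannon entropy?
B

For binary distributions, entropy is maximized at p=0.5 and decreases as p moves toward 0 or 1.

H(A) = H(0.13) = 0.5574 bits
H(B) = H(0.6) = 0.9710 bits

Distribution B (p=0.6) is closer to uniform (p=0.5), so it has higher entropy.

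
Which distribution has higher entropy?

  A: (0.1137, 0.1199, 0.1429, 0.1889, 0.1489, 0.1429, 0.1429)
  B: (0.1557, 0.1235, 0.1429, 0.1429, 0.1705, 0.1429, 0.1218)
B

Both distributions are close to uniform, making this a harder comparison.

H(A) = 2.7900 bits
H(B) = 2.7986 bits

The distribution closer to uniform has higher entropy.
Answer: B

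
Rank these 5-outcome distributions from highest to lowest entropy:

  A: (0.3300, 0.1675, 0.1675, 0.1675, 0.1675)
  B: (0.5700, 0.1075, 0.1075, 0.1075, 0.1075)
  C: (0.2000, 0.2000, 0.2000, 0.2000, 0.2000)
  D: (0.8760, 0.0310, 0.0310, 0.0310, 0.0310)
C > A > B > D

Key insight: Entropy is maximized by uniform distributions and minimized by concentrated distributions.

Entropies:
  H(A) = 2.2549 bits
  H(B) = 1.8458 bits
  H(C) = 2.3219 bits
  H(D) = 0.7888 bits

Ranking: C > A > B > D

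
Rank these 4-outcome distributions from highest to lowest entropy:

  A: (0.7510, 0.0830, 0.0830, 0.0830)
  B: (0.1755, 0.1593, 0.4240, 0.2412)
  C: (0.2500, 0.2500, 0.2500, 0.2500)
C > B > A

Key insight: Entropy is maximized by uniform distributions and minimized by concentrated distributions.

- Uniform distributions have maximum entropy log₂(4) = 2.0000 bits
- The more "peaked" or concentrated a distribution, the lower its entropy

Entropies:
  H(A) = 1.2043 bits
  H(B) = 1.8824 bits
  H(C) = 2.0000 bits

Ranking: C > B > A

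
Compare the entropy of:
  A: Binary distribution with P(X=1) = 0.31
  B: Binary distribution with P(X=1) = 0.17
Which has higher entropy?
A

For binary distributions, entropy is maximized at p=0.5 and decreases as p moves toward 0 or 1.

H(A) = H(0.31) = 0.8932 bits
H(B) = H(0.17) = 0.6577 bits

Distribution A (p=0.31) is closer to uniform (p=0.5), so it has higher entropy.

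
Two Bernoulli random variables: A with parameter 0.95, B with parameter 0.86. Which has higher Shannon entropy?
B

For binary distributions, entropy is maximized at p=0.5 and decreases as p moves toward 0 or 1.

H(A) = H(0.95) = 0.2864 bits
H(B) = H(0.86) = 0.5842 bits

Distribution B (p=0.86) is closer to uniform (p=0.5), so it has higher entropy.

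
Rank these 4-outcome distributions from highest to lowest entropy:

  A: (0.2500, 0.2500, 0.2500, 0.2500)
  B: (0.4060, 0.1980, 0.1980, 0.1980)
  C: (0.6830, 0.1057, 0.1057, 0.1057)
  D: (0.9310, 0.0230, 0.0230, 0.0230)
A > B > C > D

Key insight: Entropy is maximized by uniform distributions and minimized by concentrated distributions.

Entropies:
  H(A) = 2.0000 bits
  H(B) = 1.9158 bits
  H(C) = 1.4035 bits
  H(D) = 0.4715 bits

Ranking: A > B > C > D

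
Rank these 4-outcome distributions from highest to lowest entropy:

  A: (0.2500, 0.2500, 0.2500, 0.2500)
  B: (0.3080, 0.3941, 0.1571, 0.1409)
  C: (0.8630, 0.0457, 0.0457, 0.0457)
A > B > C

Key insight: Entropy is maximized by uniform distributions and minimized by concentrated distributions.

- Uniform distributions have maximum entropy log₂(4) = 2.0000 bits
- The more "peaked" or concentrated a distribution, the lower its entropy

Entropies:
  H(A) = 2.0000 bits
  H(B) = 1.8705 bits
  H(C) = 0.7935 bits

Ranking: A > B > C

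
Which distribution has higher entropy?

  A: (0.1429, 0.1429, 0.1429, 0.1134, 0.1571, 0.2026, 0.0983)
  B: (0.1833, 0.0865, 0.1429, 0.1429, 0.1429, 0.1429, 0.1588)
B

Both distributions are close to uniform, making this a harder comparison.

H(A) = 2.7745 bits
H(B) = 2.7798 bits

The distribution closer to uniform has higher entropy.
Answer: B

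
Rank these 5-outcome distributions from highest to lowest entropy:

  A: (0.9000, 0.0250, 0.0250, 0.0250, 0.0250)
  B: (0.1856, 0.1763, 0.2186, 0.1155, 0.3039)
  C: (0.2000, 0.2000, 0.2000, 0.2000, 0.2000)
C > B > A

Key insight: Entropy is maximized by uniform distributions and minimized by concentrated distributions.

- Uniform distributions have maximum entropy log₂(5) = 2.3219 bits
- The more "peaked" or concentrated a distribution, the lower its entropy

Entropies:
  H(A) = 0.6690 bits
  H(B) = 2.2539 bits
  H(C) = 2.3219 bits

Ranking: C > B > A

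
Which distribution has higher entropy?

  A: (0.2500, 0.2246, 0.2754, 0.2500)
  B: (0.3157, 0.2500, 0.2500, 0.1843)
A

Both distributions are close to uniform, making this a harder comparison.

H(A) = 1.9963 bits
H(B) = 1.9748 bits

The distribution closer to uniform has higher entropy.
Answer: A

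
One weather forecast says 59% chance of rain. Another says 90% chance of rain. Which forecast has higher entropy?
59% forecast

Treat each forecast as a Bernoulli distribution. Binary entropy is maximized at p=0.5 and falls off symmetrically toward 0 or 1. The 59% forecast is closer to 50%, so it is more uncertain. H(59%) ≈ 0.977 bits, H(90%) ≈ 0.469 bits.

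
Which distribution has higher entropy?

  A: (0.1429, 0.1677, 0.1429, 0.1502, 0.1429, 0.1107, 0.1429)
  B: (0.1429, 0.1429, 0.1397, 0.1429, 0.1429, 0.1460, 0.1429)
B

Both distributions are close to uniform, making this a harder comparison.

H(A) = 2.7985 bits
H(B) = 2.8073 bits

The distribution closer to uniform has higher entropy.
Answer: B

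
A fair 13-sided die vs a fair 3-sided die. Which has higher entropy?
13-sided die

Both are uniform distributions; for uniform over n outcomes, H = log₂(n). H(13-sided) = log₂(13) = 3.700 bits and H(3-sided) = log₂(3) = 1.585 bits. More outcomes in a uniform distribution means higher entropy.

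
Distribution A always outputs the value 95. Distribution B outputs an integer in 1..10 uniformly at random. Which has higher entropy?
B

A is deterministic, so H(A) = 0. B is uniform over 10 outcomes, so H(B) = log₂(10) = 3.322 bits. Any distribution with genuine randomness has higher entropy than a deterministic one.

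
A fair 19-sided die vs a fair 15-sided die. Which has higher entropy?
19-sided die

Both are uniform distributions; for uniform over n outcomes, H = log₂(n). H(19-sided) = log₂(19) = 4.248 bits and H(15-sided) = log₂(15) = 3.907 bits. More outcomes in a uniform distribution means higher entropy.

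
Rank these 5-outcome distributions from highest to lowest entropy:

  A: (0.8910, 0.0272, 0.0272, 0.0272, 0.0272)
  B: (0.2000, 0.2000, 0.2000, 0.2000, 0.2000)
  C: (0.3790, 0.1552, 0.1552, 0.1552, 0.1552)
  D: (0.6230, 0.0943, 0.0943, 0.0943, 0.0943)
B > C > D > A

Key insight: Entropy is maximized by uniform distributions and minimized by concentrated distributions.

Entropies:
  H(A) = 0.7149 bits
  H(B) = 2.3219 bits
  H(C) = 2.1993 bits
  H(D) = 1.7099 bits

Ranking: B > C > D > A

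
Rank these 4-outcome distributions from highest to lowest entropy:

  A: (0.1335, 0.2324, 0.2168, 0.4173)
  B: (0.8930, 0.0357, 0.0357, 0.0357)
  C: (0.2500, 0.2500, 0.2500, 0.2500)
C > A > B

Key insight: Entropy is maximized by uniform distributions and minimized by concentrated distributions.

- Uniform distributions have maximum entropy log₂(4) = 2.0000 bits
- The more "peaked" or concentrated a distribution, the lower its entropy

Entropies:
  H(A) = 1.8814 bits
  H(B) = 0.6604 bits
  H(C) = 2.0000 bits

Ranking: C > A > B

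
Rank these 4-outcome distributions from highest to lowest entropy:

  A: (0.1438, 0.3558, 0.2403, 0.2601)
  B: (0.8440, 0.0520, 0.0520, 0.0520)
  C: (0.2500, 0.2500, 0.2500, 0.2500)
C > A > B

Key insight: Entropy is maximized by uniform distributions and minimized by concentrated distributions.

- Uniform distributions have maximum entropy log₂(4) = 2.0000 bits
- The more "peaked" or concentrated a distribution, the lower its entropy

Entropies:
  H(A) = 1.9325 bits
  H(B) = 0.8719 bits
  H(C) = 2.0000 bits

Ranking: C > A > B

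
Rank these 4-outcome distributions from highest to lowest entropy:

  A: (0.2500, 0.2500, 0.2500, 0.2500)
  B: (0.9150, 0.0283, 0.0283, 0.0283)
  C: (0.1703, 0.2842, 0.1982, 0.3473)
A > C > B

Key insight: Entropy is maximized by uniform distributions and minimized by concentrated distributions.

- Uniform distributions have maximum entropy log₂(4) = 2.0000 bits
- The more "peaked" or concentrated a distribution, the lower its entropy

Entropies:
  H(A) = 2.0000 bits
  H(B) = 0.5543 bits
  H(C) = 1.9434 bits

Ranking: A > C > B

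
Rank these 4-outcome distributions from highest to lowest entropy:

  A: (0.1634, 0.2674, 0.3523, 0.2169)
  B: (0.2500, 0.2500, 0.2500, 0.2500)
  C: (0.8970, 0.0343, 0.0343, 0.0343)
B > A > C

Key insight: Entropy is maximized by uniform distributions and minimized by concentrated distributions.

- Uniform distributions have maximum entropy log₂(4) = 2.0000 bits
- The more "peaked" or concentrated a distribution, the lower its entropy

Entropies:
  H(A) = 1.9444 bits
  H(B) = 2.0000 bits
  H(C) = 0.6417 bits

Ranking: B > A > C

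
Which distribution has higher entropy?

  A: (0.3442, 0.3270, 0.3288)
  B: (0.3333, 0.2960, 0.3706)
A

Both distributions are close to uniform, making this a harder comparison.

H(A) = 1.5846 bits
H(B) = 1.5789 bits

The distribution closer to uniform has higher entropy.
Answer: A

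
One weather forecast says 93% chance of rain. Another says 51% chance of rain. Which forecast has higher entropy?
51% forecast

Treat each forecast as a Bernoulli distribution. Binary entropy is maximized at p=0.5 and falls off symmetrically toward 0 or 1. The 51% forecast is closer to 50%, so it is more uncertain. H(93%) ≈ 0.366 bits, H(51%) ≈ 1.000 bits.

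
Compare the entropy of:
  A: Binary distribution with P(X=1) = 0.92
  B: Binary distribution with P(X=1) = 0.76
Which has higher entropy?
B

For binary distributions, entropy is maximized at p=0.5 and decreases as p moves toward 0 or 1.

H(A) = H(0.92) = 0.4022 bits
H(B) = H(0.76) = 0.7950 bits

Distribution B (p=0.76) is closer to uniform (p=0.5), so it has higher entropy.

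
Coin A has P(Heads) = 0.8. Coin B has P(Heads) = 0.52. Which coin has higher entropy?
B

For binary distributions, entropy is maximized at p=0.5 and decreases as p moves toward 0 or 1.

H(A) = H(0.8) = 0.7219 bits
H(B) = H(0.52) = 0.9988 bits

Distribution B (p=0.52) is closer to uniform (p=0.5), so it has higher entropy.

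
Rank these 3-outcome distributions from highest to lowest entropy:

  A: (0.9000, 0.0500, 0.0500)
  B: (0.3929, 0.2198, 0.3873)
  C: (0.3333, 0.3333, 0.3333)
C > B > A

Key insight: Entropy is maximized by uniform distributions and minimized by concentrated distributions.

- Uniform distributions have maximum entropy log₂(3) = 1.5850 bits
- The more "peaked" or concentrated a distribution, the lower its entropy

Entropies:
  H(A) = 0.5690 bits
  H(B) = 1.5399 bits
  H(C) = 1.5850 bits

Ranking: C > B > A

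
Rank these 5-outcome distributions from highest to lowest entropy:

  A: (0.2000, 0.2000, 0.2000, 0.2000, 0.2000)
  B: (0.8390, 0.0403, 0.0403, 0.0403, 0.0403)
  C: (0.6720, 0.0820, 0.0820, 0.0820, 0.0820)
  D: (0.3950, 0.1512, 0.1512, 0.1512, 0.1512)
A > D > C > B

Key insight: Entropy is maximized by uniform distributions and minimized by concentrated distributions.

Entropies:
  H(A) = 2.3219 bits
  H(B) = 0.9587 bits
  H(C) = 1.5689 bits
  H(D) = 2.1780 bits

Ranking: A > D > C > B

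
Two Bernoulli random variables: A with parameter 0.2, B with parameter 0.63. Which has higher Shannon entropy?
B

For binary distributions, entropy is maximized at p=0.5 and decreases as p moves toward 0 or 1.

H(A) = H(0.2) = 0.7219 bits
H(B) = H(0.63) = 0.9507 bits

Distribution B (p=0.63) is closer to uniform (p=0.5), so it has higher entropy.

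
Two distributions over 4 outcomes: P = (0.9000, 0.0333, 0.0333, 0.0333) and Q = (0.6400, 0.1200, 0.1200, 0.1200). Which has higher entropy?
Q

P is highly concentrated on one outcome (90%), making it nearly deterministic. Q spreads its mass more evenly (max 64%). The more spread-out distribution has higher entropy: H(P) ≈ 0.627 bits, H(Q) ≈ 1.513 bits.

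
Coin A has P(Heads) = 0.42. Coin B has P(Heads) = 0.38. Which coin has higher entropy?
A

For binary distributions, entropy is maximized at p=0.5 and decreases as p moves toward 0 or 1.

H(A) = H(0.42) = 0.9815 bits
H(B) = H(0.38) = 0.9580 bits

Distribution A (p=0.42) is closer to uniform (p=0.5), so it has higher entropy.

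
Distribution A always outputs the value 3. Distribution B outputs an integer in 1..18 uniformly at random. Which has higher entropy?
B

A is deterministic, so H(A) = 0. B is uniform over 18 outcomes, so H(B) = log₂(18) = 4.170 bits. Any distribution with genuine randomness has higher entropy than a deterministic one.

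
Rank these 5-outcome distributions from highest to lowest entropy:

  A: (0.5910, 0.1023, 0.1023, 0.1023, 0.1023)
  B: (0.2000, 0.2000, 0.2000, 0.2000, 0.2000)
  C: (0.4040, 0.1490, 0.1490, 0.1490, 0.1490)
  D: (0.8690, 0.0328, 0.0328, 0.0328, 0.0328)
B > C > A > D

Key insight: Entropy is maximized by uniform distributions and minimized by concentrated distributions.

Entropies:
  H(A) = 1.7940 bits
  H(B) = 2.3219 bits
  H(C) = 2.1652 bits
  H(D) = 0.8222 bits

Ranking: B > C > A > D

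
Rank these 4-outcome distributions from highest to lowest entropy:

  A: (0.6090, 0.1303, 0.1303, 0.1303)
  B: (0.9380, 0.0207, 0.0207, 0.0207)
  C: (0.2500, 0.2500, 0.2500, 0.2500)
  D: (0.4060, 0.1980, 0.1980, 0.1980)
C > D > A > B

Key insight: Entropy is maximized by uniform distributions and minimized by concentrated distributions.

Entropies:
  H(A) = 1.5852 bits
  H(B) = 0.4336 bits
  H(C) = 2.0000 bits
  H(D) = 1.9158 bits

Ranking: C > D > A > B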